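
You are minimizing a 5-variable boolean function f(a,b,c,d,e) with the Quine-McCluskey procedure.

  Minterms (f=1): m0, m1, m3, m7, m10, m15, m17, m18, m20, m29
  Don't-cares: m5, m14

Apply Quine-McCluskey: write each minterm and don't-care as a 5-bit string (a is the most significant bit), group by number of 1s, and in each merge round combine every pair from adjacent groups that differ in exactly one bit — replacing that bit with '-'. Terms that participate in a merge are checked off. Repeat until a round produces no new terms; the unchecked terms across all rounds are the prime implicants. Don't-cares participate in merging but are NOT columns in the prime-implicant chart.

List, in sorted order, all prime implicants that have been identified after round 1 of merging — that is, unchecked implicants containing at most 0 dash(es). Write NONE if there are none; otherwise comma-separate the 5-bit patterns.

10010, 10100, 11101

size-2^0 implicants → 00000(✓)  00001(✓)  00011(✓)  00101(✓)  00111(✓)  01010(✓)  01110(✓)  01111(✓)  10001(✓)  10010  10100  11101
size-2^1 implicants → -0001  0-111  00-01(✓)  00-11(✓)  000-1(✓)  0000-  001-1(✓)  01-10  0111-
size-2^2 implicants → 00--1
Unchecked terms (primes): -0001, 0-111, 00--1, 0000-, 01-10, 0111-, 10010, 10100, 11101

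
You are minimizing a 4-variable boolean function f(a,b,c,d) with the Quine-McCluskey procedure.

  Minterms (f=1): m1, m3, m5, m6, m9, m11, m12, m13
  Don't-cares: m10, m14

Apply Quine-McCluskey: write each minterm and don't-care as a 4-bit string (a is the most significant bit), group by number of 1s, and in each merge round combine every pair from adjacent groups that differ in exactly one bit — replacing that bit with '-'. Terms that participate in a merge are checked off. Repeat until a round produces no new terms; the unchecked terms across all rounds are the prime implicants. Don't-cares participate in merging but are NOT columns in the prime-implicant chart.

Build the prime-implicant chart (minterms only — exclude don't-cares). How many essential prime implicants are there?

3

size-2^0 implicants → 0001(✓)  0011(✓)  0101(✓)  0110(✓)  1001(✓)  1010(✓)  1011(✓)  1100(✓)  1101(✓)  1110(✓)
size-2^1 implicants → -001(✓)  -011(✓)  -101(✓)  -110  0-01(✓)  00-1(✓)  1-01(✓)  1-10  10-1(✓)  101-  11-0  110-
size-2^2 implicants → --01  -0-1
Unchecked terms (primes): --01, -0-1, -110, 1-10, 101-, 11-0, 110-
Minterm coverage:
  m1 ⊆ --01,-0-1
  m3 ⊆ -0-1 [E]
  m5 ⊆ --01 [E]
  m6 ⊆ -110 [E]
  m9 ⊆ --01,-0-1
  m11 ⊆ -0-1,101-
  m12 ⊆ 11-0,110-
  m13 ⊆ --01,110-
E = {--01, -0-1, -110}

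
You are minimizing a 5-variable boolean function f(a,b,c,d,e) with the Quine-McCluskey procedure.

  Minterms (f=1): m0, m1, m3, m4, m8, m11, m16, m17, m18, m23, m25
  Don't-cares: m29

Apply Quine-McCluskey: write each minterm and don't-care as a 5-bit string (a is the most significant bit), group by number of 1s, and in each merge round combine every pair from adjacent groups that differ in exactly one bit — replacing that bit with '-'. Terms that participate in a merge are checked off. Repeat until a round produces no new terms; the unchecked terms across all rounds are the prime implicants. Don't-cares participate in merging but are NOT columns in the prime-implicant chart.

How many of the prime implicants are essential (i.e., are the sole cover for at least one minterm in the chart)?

5

[col 0] 00000*, 00001*, 00011*, 00100*, 01000*, 01011*, 10000*, 10001*, 10010*, 10111, 11001*, 11101*
[col 1] -0000*, -0001*, 0-000, 0-011, 00-00, 000-1, 0000-*, 1-001, 100-0, 1000-*, 11-01
[col 2] -000-
Prime implicants: -000-, 0-000, 0-011, 00-00, 000-1, 1-001, 100-0, 10111, 11-01
PI chart (minterm → PIs covering it):
  0 | -000-,0-000,00-00
  1 | -000-,000-1
  3 | 0-011,000-1
  4 | 00-00  (sole → essential)
  8 | 0-000  (sole → essential)
  11 | 0-011  (sole → essential)
  16 | -000-,100-0
  17 | -000-,1-001
  18 | 100-0  (sole → essential)
  23 | 10111  (sole → essential)
  25 | 1-001,11-01
Essential prime implicants: 0-000, 0-011, 00-00, 100-0, 10111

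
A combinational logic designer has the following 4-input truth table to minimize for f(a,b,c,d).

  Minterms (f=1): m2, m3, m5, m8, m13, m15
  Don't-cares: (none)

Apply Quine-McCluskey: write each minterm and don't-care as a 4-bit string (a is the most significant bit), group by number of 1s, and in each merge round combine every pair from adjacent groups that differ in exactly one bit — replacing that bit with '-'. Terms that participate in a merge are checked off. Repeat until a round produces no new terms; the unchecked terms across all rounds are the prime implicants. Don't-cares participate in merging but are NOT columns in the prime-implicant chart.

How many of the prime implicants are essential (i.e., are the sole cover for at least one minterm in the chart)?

4

Round 0: 0010✓ 0011✓ 0101✓ 1000 1101✓ 1111✓
Round 1: -101 001- 11-1
PIs = {-101, 001-, 1000, 11-1}
Coverage chart:
  m2: 001- ←essential
  m3: 001- ←essential
  m5: -101 ←essential
  m8: 1000 ←essential
  m13: -101,11-1
  m15: 11-1 ←essential
Essential: -101, 001-, 1000, 11-1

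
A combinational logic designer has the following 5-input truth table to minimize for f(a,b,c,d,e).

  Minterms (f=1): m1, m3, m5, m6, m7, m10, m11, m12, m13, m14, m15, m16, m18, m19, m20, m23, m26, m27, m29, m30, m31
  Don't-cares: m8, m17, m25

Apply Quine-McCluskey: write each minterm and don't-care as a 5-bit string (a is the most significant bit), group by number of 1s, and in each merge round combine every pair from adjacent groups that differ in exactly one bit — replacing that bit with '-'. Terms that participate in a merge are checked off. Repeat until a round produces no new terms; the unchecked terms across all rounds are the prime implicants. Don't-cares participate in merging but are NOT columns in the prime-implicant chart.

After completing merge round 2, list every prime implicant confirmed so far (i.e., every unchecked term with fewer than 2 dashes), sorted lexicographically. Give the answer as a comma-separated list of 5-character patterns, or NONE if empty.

Round 0: 00001✓ 00011✓ 00101✓ 00110✓ 00111✓ 01000✓ 01010✓ 01011✓ 01100✓ 01101✓ 01110✓ 01111✓ 10000✓ 10001✓ 10010✓ 10011✓ 10100✓ 10111✓ 11001✓ 11010✓ 11011✓ 11101✓ 11110✓ 11111✓
Round 1: -0001✓ -0011✓ -0111✓ -1010✓ -1011✓ -1101✓ -1110✓ -1111✓ 0-011✓ 0-101✓ 0-110✓ 0-111✓ 00-01✓ 00-11✓ 000-1✓ 001-1✓ 0011-✓ 01-00✓ 01-10✓ 01-11✓ 010-0✓ 0101-✓ 011-0✓ 011-1✓ 0110-✓ 0111-✓ 1-001✓ 1-010✓ 1-011✓ 1-111✓ 10-00 10-11✓ 100-0✓ 100-1✓ 1000-✓ 1001-✓ 11-01✓ 11-10✓ 11-11✓ 110-1✓ 1101-✓ 111-1✓ 1111-✓
Round 2: --011✓ --111✓ -0-11✓ -00-1 -1-10✓ -1-11✓ -101-✓ -11-1 -111-✓ 0--11✓ 0-1-1 0-11- 00--1 01--0 01-1-✓ 011-- 1--11✓ 1-0-1 1-01- 100-- 11--1 11-1-✓
Round 3: ---11 -1-1-
PIs = {---11, -00-1, -1-1-, -11-1, 0-1-1, 0-11-, 00--1, 01--0, 011--, 1-0-1, 1-01-, 10-00, 100--, 11--1}

10-00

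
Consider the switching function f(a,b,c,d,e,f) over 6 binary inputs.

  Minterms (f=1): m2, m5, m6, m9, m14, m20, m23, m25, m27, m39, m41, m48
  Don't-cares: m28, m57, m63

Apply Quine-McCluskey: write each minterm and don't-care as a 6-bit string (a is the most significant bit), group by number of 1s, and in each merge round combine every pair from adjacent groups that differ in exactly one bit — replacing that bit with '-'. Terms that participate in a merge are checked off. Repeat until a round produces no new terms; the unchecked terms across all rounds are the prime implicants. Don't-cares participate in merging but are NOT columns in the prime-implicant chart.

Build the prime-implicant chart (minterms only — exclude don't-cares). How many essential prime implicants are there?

size-2^0 implicants → 000010(✓)  000101  000110(✓)  001001(✓)  001110(✓)  010100(✓)  010111  011001(✓)  011011(✓)  011100(✓)  100111  101001(✓)  110000  111001(✓)  111111
size-2^1 implicants → -01001(✓)  -11001(✓)  0-1001(✓)  00-110  000-10  01-100  0110-1  1-1001(✓)
size-2^2 implicants → --1001
Unchecked terms (primes): --1001, 00-110, 000-10, 000101, 01-100, 010111, 0110-1, 100111, 110000, 111111
Minterm coverage:
  m2 ⊆ 000-10 [E]
  m5 ⊆ 000101 [E]
  m6 ⊆ 00-110,000-10
  m9 ⊆ --1001 [E]
  m14 ⊆ 00-110 [E]
  m20 ⊆ 01-100 [E]
  m23 ⊆ 010111 [E]
  m25 ⊆ --1001,0110-1
  m27 ⊆ 0110-1 [E]
  m39 ⊆ 100111 [E]
  m41 ⊆ --1001 [E]
  m48 ⊆ 110000 [E]
E = {--1001, 00-110, 000-10, 000101, 01-100, 010111, 0110-1, 100111, 110000}

9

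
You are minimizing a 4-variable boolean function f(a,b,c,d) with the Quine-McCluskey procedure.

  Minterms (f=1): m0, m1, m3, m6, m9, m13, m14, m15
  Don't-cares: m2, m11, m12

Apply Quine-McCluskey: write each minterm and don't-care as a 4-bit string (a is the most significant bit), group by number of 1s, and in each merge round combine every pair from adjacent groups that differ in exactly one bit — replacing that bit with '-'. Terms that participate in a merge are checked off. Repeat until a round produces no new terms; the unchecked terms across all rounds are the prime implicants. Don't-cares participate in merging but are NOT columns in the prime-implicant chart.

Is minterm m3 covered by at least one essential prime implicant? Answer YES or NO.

YES

size-2^0 implicants → 0000(✓)  0001(✓)  0010(✓)  0011(✓)  0110(✓)  1001(✓)  1011(✓)  1100(✓)  1101(✓)  1110(✓)  1111(✓)
size-2^1 implicants → -001(✓)  -011(✓)  -110  0-10  00-0(✓)  00-1(✓)  000-(✓)  001-(✓)  1-01(✓)  1-11(✓)  10-1(✓)  11-0(✓)  11-1(✓)  110-(✓)  111-(✓)
size-2^2 implicants → -0-1  00--  1--1  11--
Unchecked terms (primes): -0-1, -110, 0-10, 00--, 1--1, 11--
Minterm coverage:
  m0 ⊆ 00-- [E]
  m1 ⊆ -0-1,00--
  m3 ⊆ -0-1,00--
  m6 ⊆ -110,0-10
  m9 ⊆ -0-1,1--1
  m13 ⊆ 1--1,11--
  m14 ⊆ -110,11--
  m15 ⊆ 1--1,11--
E = {00--}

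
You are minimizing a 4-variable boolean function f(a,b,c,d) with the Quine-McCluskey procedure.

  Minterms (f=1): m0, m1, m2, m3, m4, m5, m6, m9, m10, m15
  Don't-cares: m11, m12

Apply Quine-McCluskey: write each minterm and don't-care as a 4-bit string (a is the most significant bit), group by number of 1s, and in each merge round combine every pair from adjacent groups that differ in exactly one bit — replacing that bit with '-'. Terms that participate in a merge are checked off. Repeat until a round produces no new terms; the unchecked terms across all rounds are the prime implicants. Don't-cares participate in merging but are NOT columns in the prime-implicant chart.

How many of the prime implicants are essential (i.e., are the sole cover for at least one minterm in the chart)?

size-2^0 implicants → 0000(✓)  0001(✓)  0010(✓)  0011(✓)  0100(✓)  0101(✓)  0110(✓)  1001(✓)  1010(✓)  1011(✓)  1100(✓)  1111(✓)
size-2^1 implicants → -001(✓)  -010(✓)  -011(✓)  -100  0-00(✓)  0-01(✓)  0-10(✓)  00-0(✓)  00-1(✓)  000-(✓)  001-(✓)  01-0(✓)  010-(✓)  1-11  10-1(✓)  101-(✓)
size-2^2 implicants → -0-1  -01-  0--0  0-0-  00--
Unchecked terms (primes): -0-1, -01-, -100, 0--0, 0-0-, 00--, 1-11
Minterm coverage:
  m0 ⊆ 0--0,0-0-,00--
  m1 ⊆ -0-1,0-0-,00--
  m2 ⊆ -01-,0--0,00--
  m3 ⊆ -0-1,-01-,00--
  m4 ⊆ -100,0--0,0-0-
  m5 ⊆ 0-0- [E]
  m6 ⊆ 0--0 [E]
  m9 ⊆ -0-1 [E]
  m10 ⊆ -01- [E]
  m15 ⊆ 1-11 [E]
E = {-0-1, -01-, 0--0, 0-0-, 1-11}

5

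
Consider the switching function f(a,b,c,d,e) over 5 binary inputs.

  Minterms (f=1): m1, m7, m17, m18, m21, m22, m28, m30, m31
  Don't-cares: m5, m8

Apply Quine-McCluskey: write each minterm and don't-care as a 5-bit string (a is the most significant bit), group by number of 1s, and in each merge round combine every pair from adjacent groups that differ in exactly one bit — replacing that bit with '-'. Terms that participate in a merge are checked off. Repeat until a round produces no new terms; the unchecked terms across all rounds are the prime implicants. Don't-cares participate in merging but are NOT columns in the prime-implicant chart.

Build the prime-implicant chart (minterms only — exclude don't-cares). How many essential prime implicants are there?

5

[col 0] 00001*, 00101*, 00111*, 01000, 10001*, 10010*, 10101*, 10110*, 11100*, 11110*, 11111*
[col 1] -0001*, -0101*, 00-01*, 001-1, 1-110, 10-01*, 10-10, 111-0, 1111-
[col 2] -0-01
Prime implicants: -0-01, 001-1, 01000, 1-110, 10-10, 111-0, 1111-
PI chart (minterm → PIs covering it):
  1 | -0-01  (sole → essential)
  7 | 001-1  (sole → essential)
  17 | -0-01  (sole → essential)
  18 | 10-10  (sole → essential)
  21 | -0-01  (sole → essential)
  22 | 1-110,10-10
  28 | 111-0  (sole → essential)
  30 | 1-110,111-0,1111-
  31 | 1111-  (sole → essential)
Essential prime implicants: -0-01, 001-1, 10-10, 111-0, 1111-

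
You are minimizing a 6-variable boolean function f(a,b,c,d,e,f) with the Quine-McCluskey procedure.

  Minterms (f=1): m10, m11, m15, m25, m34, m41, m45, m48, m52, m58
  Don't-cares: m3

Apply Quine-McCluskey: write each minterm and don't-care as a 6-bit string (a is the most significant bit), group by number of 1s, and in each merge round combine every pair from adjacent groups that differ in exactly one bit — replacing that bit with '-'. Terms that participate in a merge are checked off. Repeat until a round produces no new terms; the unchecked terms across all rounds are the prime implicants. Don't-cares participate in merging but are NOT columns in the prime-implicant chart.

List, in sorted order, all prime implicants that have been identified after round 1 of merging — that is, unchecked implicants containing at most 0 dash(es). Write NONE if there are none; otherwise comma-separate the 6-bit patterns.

[col 0] 000011*, 001010*, 001011*, 001111*, 011001, 100010, 101001*, 101101*, 110000*, 110100*, 111010
[col 1] 00-011, 001-11, 00101-, 101-01, 110-00
Prime implicants: 00-011, 001-11, 00101-, 011001, 100010, 101-01, 110-00, 111010

011001, 100010, 111010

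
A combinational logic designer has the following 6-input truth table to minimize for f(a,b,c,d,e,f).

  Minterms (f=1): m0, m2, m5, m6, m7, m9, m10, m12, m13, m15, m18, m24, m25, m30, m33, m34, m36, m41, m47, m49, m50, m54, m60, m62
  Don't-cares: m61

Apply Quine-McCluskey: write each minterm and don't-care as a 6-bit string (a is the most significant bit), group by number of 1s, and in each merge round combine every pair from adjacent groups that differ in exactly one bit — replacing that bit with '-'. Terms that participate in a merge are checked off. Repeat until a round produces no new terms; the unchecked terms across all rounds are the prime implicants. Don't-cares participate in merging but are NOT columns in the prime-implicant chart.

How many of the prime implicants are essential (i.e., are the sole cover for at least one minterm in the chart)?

10

[col 0] 000000*, 000010*, 000101*, 000110*, 000111*, 001001*, 001010*, 001100*, 001101*, 001111*, 010010*, 011000*, 011001*, 011110*, 100001*, 100010*, 100100, 101001*, 101111*, 110001*, 110010*, 110110*, 111100*, 111101*, 111110*
[col 1] -00010*, -01001, -01111, -10010*, -11110, 0-0010*, 0-1001, 00-010, 00-101*, 00-111*, 000-10, 0000-0, 0001-1*, 00011-, 001-01, 0011-1*, 00110-, 01100-, 1-0001, 1-0010*, 10-001, 11-110, 110-10, 1111-0, 11110-
[col 2] --0010, 00-1-1
Prime implicants: --0010, -01001, -01111, -11110, 0-1001, 00-010, 00-1-1, 000-10, 0000-0, 00011-, 001-01, 00110-, 01100-, 1-0001, 10-001, 100100, 11-110, 110-10, 1111-0, 11110-
PI chart (minterm → PIs covering it):
  0 | 0000-0  (sole → essential)
  2 | --0010,00-010,000-10,0000-0
  5 | 00-1-1  (sole → essential)
  6 | 000-10,00011-
  7 | 00-1-1,00011-
  9 | -01001,0-1001,001-01
  10 | 00-010  (sole → essential)
  12 | 00110-  (sole → essential)
  13 | 00-1-1,001-01,00110-
  15 | -01111,00-1-1
  18 | --0010  (sole → essential)
  24 | 01100-  (sole → essential)
  25 | 0-1001,01100-
  30 | -11110  (sole → essential)
  33 | 1-0001,10-001
  34 | --0010  (sole → essential)
  36 | 100100  (sole → essential)
  41 | -01001,10-001
  47 | -01111  (sole → essential)
  49 | 1-0001  (sole → essential)
  50 | --0010,110-10
  54 | 11-110,110-10
  60 | 1111-0,11110-
  62 | -11110,11-110,1111-0
Essential prime implicants: --0010, -01111, -11110, 00-010, 00-1-1, 0000-0, 00110-, 01100-, 1-0001, 100100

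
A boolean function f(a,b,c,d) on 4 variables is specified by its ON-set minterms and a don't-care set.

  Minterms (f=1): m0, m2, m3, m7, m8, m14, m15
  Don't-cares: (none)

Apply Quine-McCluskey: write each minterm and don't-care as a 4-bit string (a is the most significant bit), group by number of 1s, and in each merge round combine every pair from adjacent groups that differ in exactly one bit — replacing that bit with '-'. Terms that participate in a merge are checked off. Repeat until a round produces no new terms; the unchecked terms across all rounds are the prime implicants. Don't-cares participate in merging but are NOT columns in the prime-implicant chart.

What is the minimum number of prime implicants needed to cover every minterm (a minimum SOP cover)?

4

size-2^0 implicants → 0000(✓)  0010(✓)  0011(✓)  0111(✓)  1000(✓)  1110(✓)  1111(✓)
size-2^1 implicants → -000  -111  0-11  00-0  001-  111-
Unchecked terms (primes): -000, -111, 0-11, 00-0, 001-, 111-
Minterm coverage:
  m0 ⊆ -000,00-0
  m2 ⊆ 00-0,001-
  m3 ⊆ 0-11,001-
  m7 ⊆ -111,0-11
  m8 ⊆ -000 [E]
  m14 ⊆ 111- [E]
  m15 ⊆ -111,111-
E = {-000, 111-}
Petrick residual → -111, 001-
Cover = b'c'd' + bcd + a'b'c + abc  |cover|=4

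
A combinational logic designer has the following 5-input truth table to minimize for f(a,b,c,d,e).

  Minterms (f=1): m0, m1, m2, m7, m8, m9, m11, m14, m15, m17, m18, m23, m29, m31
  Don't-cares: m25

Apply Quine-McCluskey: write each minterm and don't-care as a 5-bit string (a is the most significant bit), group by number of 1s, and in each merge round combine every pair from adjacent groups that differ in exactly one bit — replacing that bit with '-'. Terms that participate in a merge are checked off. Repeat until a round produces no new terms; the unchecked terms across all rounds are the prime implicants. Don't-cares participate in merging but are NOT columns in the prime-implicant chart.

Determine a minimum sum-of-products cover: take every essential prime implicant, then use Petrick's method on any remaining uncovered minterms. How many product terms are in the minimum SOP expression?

7

[col 0] 00000*, 00001*, 00010*, 00111*, 01000*, 01001*, 01011*, 01110*, 01111*, 10001*, 10010*, 10111*, 11001*, 11101*, 11111*
[col 1] -0001*, -0010, -0111*, -1001*, -1111*, 0-000*, 0-001*, 0-111*, 000-0, 0000-*, 01-11, 010-1, 0100-*, 0111-, 1-001*, 1-111*, 11-01, 111-1
[col 2] --001, --111, 0-00-
Prime implicants: --001, --111, -0010, 0-00-, 000-0, 01-11, 010-1, 0111-, 11-01, 111-1
PI chart (minterm → PIs covering it):
  0 | 0-00-,000-0
  1 | --001,0-00-
  2 | -0010,000-0
  7 | --111  (sole → essential)
  8 | 0-00-  (sole → essential)
  9 | --001,0-00-,010-1
  11 | 01-11,010-1
  14 | 0111-  (sole → essential)
  15 | --111,01-11,0111-
  17 | --001  (sole → essential)
  18 | -0010  (sole → essential)
  23 | --111  (sole → essential)
  29 | 11-01,111-1
  31 | --111,111-1
Essential prime implicants: --001, --111, -0010, 0-00-, 0111-
Petrick residual → 01-11, 11-01
Minimum SOP uses 7 PIs: c'd'e + cde + b'c'de' + a'c'd' + a'bde + a'bcd + abd'e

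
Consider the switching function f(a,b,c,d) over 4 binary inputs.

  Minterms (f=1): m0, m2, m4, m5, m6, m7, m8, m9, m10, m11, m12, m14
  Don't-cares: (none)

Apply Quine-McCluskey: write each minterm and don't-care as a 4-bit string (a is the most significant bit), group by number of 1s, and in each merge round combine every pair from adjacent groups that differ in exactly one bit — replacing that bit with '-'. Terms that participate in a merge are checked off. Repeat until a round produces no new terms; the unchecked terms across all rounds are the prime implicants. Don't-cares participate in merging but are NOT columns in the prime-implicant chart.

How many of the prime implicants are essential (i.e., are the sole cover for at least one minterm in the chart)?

[col 0] 0000*, 0010*, 0100*, 0101*, 0110*, 0111*, 1000*, 1001*, 1010*, 1011*, 1100*, 1110*
[col 1] -000*, -010*, -100*, -110*, 0-00*, 0-10*, 00-0*, 01-0*, 01-1*, 010-*, 011-*, 1-00*, 1-10*, 10-0*, 10-1*, 100-*, 101-*, 11-0*
[col 2] --00*, --10*, -0-0*, -1-0*, 0--0*, 01--, 1--0*, 10--
[col 3] ---0
Prime implicants: ---0, 01--, 10--
PI chart (minterm → PIs covering it):
  0 | ---0  (sole → essential)
  2 | ---0  (sole → essential)
  4 | ---0,01--
  5 | 01--  (sole → essential)
  6 | ---0,01--
  7 | 01--  (sole → essential)
  8 | ---0,10--
  9 | 10--  (sole → essential)
  10 | ---0,10--
  11 | 10--  (sole → essential)
  12 | ---0  (sole → essential)
  14 | ---0  (sole → essential)
Essential prime implicants: ---0, 01--, 10--

3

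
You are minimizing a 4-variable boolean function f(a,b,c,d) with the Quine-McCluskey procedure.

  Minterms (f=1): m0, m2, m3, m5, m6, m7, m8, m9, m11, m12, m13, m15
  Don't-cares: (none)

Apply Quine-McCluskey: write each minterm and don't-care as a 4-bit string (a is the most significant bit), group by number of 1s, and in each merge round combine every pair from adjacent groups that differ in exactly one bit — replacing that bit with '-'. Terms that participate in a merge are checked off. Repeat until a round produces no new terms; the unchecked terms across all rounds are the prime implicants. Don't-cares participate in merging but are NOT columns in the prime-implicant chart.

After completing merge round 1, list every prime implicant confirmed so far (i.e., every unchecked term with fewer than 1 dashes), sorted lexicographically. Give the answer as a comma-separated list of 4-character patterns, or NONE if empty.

NONE

[col 0] 0000*, 0010*, 0011*, 0101*, 0110*, 0111*, 1000*, 1001*, 1011*, 1100*, 1101*, 1111*
[col 1] -000, -011*, -101*, -111*, 0-10*, 0-11*, 00-0, 001-*, 01-1*, 011-*, 1-00*, 1-01*, 1-11*, 10-1*, 100-*, 11-1*, 110-*
[col 2] --11, -1-1, 0-1-, 1--1, 1-0-
Prime implicants: --11, -000, -1-1, 0-1-, 00-0, 1--1, 1-0-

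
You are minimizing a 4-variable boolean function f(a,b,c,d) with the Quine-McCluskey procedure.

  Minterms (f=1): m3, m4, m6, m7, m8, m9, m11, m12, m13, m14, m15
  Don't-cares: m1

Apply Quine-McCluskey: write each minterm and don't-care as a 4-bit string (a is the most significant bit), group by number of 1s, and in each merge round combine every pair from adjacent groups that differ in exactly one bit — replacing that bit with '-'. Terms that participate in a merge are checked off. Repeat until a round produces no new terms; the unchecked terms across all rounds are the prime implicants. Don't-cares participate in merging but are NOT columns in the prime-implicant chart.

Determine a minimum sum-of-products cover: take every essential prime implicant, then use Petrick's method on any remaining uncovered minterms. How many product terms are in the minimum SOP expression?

3

size-2^0 implicants → 0001(✓)  0011(✓)  0100(✓)  0110(✓)  0111(✓)  1000(✓)  1001(✓)  1011(✓)  1100(✓)  1101(✓)  1110(✓)  1111(✓)
size-2^1 implicants → -001(✓)  -011(✓)  -100(✓)  -110(✓)  -111(✓)  0-11(✓)  00-1(✓)  01-0(✓)  011-(✓)  1-00(✓)  1-01(✓)  1-11(✓)  10-1(✓)  100-(✓)  11-0(✓)  11-1(✓)  110-(✓)  111-(✓)
size-2^2 implicants → --11  -0-1  -1-0  -11-  1--1  1-0-  11--
Unchecked terms (primes): --11, -0-1, -1-0, -11-, 1--1, 1-0-, 11--
Minterm coverage:
  m3 ⊆ --11,-0-1
  m4 ⊆ -1-0 [E]
  m6 ⊆ -1-0,-11-
  m7 ⊆ --11,-11-
  m8 ⊆ 1-0- [E]
  m9 ⊆ -0-1,1--1,1-0-
  m11 ⊆ --11,-0-1,1--1
  m12 ⊆ -1-0,1-0-,11--
  m13 ⊆ 1--1,1-0-,11--
  m14 ⊆ -1-0,-11-,11--
  m15 ⊆ --11,-11-,1--1,11--
E = {-1-0, 1-0-}
Petrick residual → --11
Cover = cd + bd' + ac'  |cover|=3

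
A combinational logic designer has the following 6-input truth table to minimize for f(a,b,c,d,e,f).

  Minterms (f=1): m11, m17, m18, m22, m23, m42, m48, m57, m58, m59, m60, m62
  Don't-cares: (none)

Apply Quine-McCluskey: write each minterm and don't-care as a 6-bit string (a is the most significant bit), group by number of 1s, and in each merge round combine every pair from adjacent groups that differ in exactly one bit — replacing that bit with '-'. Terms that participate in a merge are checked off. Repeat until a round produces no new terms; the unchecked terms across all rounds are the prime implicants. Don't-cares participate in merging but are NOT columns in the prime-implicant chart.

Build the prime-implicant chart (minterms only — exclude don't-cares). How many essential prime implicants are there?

Round 0: 001011 010001 010010✓ 010110✓ 010111✓ 101010✓ 110000 111001✓ 111010✓ 111011✓ 111100✓ 111110✓
Round 1: 010-10 01011- 1-1010 111-10 1110-1 11101- 1111-0
PIs = {001011, 010-10, 010001, 01011-, 1-1010, 110000, 111-10, 1110-1, 11101-, 1111-0}
Coverage chart:
  m11: 001011 ←essential
  m17: 010001 ←essential
  m18: 010-10 ←essential
  m22: 010-10,01011-
  m23: 01011- ←essential
  m42: 1-1010 ←essential
  m48: 110000 ←essential
  m57: 1110-1 ←essential
  m58: 1-1010,111-10,11101-
  m59: 1110-1,11101-
  m60: 1111-0 ←essential
  m62: 111-10,1111-0
Essential: 001011, 010-10, 010001, 01011-, 1-1010, 110000, 1110-1, 1111-0

8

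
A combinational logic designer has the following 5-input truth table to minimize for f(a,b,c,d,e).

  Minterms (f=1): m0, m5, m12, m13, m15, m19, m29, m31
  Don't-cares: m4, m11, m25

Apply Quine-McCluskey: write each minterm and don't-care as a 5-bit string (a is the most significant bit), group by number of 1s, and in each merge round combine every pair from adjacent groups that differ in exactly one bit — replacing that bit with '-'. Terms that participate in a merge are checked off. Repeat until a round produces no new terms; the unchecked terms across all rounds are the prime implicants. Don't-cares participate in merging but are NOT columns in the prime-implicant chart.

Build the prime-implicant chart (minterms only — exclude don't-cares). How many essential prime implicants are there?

size-2^0 implicants → 00000(✓)  00100(✓)  00101(✓)  01011(✓)  01100(✓)  01101(✓)  01111(✓)  10011  11001(✓)  11101(✓)  11111(✓)
size-2^1 implicants → -1101(✓)  -1111(✓)  0-100(✓)  0-101(✓)  00-00  0010-(✓)  01-11  011-1(✓)  0110-(✓)  11-01  111-1(✓)
size-2^2 implicants → -11-1  0-10-
Unchecked terms (primes): -11-1, 0-10-, 00-00, 01-11, 10011, 11-01
Minterm coverage:
  m0 ⊆ 00-00 [E]
  m5 ⊆ 0-10- [E]
  m12 ⊆ 0-10- [E]
  m13 ⊆ -11-1,0-10-
  m15 ⊆ -11-1,01-11
  m19 ⊆ 10011 [E]
  m29 ⊆ -11-1,11-01
  m31 ⊆ -11-1 [E]
E = {-11-1, 0-10-, 00-00, 10011}

4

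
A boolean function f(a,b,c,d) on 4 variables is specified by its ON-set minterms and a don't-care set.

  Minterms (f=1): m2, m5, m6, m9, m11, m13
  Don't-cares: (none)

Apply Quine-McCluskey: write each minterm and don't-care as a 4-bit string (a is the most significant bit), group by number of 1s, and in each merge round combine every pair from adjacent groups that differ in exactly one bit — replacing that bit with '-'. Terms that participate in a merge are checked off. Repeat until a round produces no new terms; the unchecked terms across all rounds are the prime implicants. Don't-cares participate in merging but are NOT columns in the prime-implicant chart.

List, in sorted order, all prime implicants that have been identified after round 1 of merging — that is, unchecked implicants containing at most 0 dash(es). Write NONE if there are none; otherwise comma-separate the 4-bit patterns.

size-2^0 implicants → 0010(✓)  0101(✓)  0110(✓)  1001(✓)  1011(✓)  1101(✓)
size-2^1 implicants → -101  0-10  1-01  10-1
Unchecked terms (primes): -101, 0-10, 1-01, 10-1

NONE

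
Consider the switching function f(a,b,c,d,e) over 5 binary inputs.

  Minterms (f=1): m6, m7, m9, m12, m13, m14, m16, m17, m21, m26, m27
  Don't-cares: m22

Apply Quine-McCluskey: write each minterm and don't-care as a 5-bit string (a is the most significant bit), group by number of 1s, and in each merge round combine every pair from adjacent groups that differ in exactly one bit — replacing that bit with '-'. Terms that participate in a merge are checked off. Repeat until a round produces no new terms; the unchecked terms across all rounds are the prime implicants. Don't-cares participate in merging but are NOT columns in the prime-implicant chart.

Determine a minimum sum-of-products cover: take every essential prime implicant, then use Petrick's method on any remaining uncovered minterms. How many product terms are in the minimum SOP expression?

6

size-2^0 implicants → 00110(✓)  00111(✓)  01001(✓)  01100(✓)  01101(✓)  01110(✓)  10000(✓)  10001(✓)  10101(✓)  10110(✓)  11010(✓)  11011(✓)
size-2^1 implicants → -0110  0-110  0011-  01-01  011-0  0110-  10-01  1000-  1101-
Unchecked terms (primes): -0110, 0-110, 0011-, 01-01, 011-0, 0110-, 10-01, 1000-, 1101-
Minterm coverage:
  m6 ⊆ -0110,0-110,0011-
  m7 ⊆ 0011- [E]
  m9 ⊆ 01-01 [E]
  m12 ⊆ 011-0,0110-
  m13 ⊆ 01-01,0110-
  m14 ⊆ 0-110,011-0
  m16 ⊆ 1000- [E]
  m17 ⊆ 10-01,1000-
  m21 ⊆ 10-01 [E]
  m26 ⊆ 1101- [E]
  m27 ⊆ 1101- [E]
E = {0011-, 01-01, 10-01, 1000-, 1101-}
Petrick residual → 011-0
Cover = a'b'cd + a'bd'e + a'bce' + ab'd'e + ab'c'd' + abc'd  |cover|=6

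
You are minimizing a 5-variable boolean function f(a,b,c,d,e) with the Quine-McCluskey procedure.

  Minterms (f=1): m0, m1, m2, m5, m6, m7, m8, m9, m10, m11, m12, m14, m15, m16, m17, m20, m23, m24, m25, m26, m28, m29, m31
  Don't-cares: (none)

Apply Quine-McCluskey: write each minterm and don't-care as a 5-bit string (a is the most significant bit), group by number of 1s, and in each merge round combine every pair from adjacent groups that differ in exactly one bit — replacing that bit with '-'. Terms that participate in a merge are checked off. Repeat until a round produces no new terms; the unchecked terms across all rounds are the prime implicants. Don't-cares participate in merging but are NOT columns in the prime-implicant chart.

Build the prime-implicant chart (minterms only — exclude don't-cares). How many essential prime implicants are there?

4

Round 0: 00000✓ 00001✓ 00010✓ 00101✓ 00110✓ 00111✓ 01000✓ 01001✓ 01010✓ 01011✓ 01100✓ 01110✓ 01111✓ 10000✓ 10001✓ 10100✓ 10111✓ 11000✓ 11001✓ 11010✓ 11100✓ 11101✓ 11111✓
Round 1: -0000✓ -0001✓ -0111✓ -1000✓ -1001✓ -1010✓ -1100✓ -1111✓ 0-000✓ 0-001✓ 0-010✓ 0-110✓ 0-111✓ 00-01 00-10✓ 000-0✓ 0000-✓ 001-1 0011-✓ 01-00✓ 01-10✓ 01-11✓ 010-0✓ 010-1✓ 0100-✓ 0101-✓ 011-0✓ 0111-✓ 1-000✓ 1-001✓ 1-100✓ 1-111✓ 10-00✓ 1000-✓ 11-00✓ 11-01✓ 110-0✓ 1100-✓ 111-1 1110-✓
Round 2: --000✓ --001✓ --111 -000-✓ -1-00 -10-0 -100-✓ 0--10 0-0-0 0-00-✓ 0-11- 01--0 01-1- 010-- 1--00 1-00-✓ 11-0-
Round 3: --00-
PIs = {--00-, --111, -1-00, -10-0, 0--10, 0-0-0, 0-11-, 00-01, 001-1, 01--0, 01-1-, 010--, 1--00, 11-0-, 111-1}
Coverage chart:
  m0: --00-,0-0-0
  m1: --00-,00-01
  m2: 0--10,0-0-0
  m5: 00-01,001-1
  m6: 0--10,0-11-
  m7: --111,0-11-,001-1
  m8: --00-,-1-00,-10-0,0-0-0,01--0,010--
  m9: --00-,010--
  m10: -10-0,0--10,0-0-0,01--0,01-1-,010--
  m11: 01-1-,010--
  m12: -1-00,01--0
  m14: 0--10,0-11-,01--0,01-1-
  m15: --111,0-11-,01-1-
  m16: --00-,1--00
  m17: --00- ←essential
  m20: 1--00 ←essential
  m23: --111 ←essential
  m24: --00-,-1-00,-10-0,1--00,11-0-
  m25: --00-,11-0-
  m26: -10-0 ←essential
  m28: -1-00,1--00,11-0-
  m29: 11-0-,111-1
  m31: --111,111-1
Essential: --00-, --111, -10-0, 1--00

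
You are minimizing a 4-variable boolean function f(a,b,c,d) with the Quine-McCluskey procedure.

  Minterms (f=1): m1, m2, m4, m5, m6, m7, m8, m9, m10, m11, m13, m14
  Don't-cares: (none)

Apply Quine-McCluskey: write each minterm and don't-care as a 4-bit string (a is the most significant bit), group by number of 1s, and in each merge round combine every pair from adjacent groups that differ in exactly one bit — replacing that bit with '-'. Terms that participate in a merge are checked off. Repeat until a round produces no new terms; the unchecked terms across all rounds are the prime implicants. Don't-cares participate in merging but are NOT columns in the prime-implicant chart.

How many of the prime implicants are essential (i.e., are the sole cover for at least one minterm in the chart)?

4

Round 0: 0001✓ 0010✓ 0100✓ 0101✓ 0110✓ 0111✓ 1000✓ 1001✓ 1010✓ 1011✓ 1101✓ 1110✓
Round 1: -001✓ -010✓ -101✓ -110✓ 0-01✓ 0-10✓ 01-0✓ 01-1✓ 010-✓ 011-✓ 1-01✓ 1-10✓ 10-0✓ 10-1✓ 100-✓ 101-✓
Round 2: --01 --10 01-- 10--
PIs = {--01, --10, 01--, 10--}
Coverage chart:
  m1: --01 ←essential
  m2: --10 ←essential
  m4: 01-- ←essential
  m5: --01,01--
  m6: --10,01--
  m7: 01-- ←essential
  m8: 10-- ←essential
  m9: --01,10--
  m10: --10,10--
  m11: 10-- ←essential
  m13: --01 ←essential
  m14: --10 ←essential
Essential: --01, --10, 01--, 10--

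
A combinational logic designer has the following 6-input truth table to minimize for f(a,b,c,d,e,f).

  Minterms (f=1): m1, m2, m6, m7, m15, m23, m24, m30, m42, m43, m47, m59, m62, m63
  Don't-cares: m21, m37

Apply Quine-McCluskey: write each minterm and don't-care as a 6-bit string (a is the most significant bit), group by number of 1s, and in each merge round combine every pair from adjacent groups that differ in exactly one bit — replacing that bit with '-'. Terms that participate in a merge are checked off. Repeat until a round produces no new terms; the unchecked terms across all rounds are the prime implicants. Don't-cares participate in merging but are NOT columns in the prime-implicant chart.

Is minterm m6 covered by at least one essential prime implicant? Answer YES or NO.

YES

size-2^0 implicants → 000001  000010(✓)  000110(✓)  000111(✓)  001111(✓)  010101(✓)  010111(✓)  011000  011110(✓)  100101  101010(✓)  101011(✓)  101111(✓)  111011(✓)  111110(✓)  111111(✓)
size-2^1 implicants → -01111  -11110  0-0111  00-111  000-10  00011-  0101-1  1-1011(✓)  1-1111(✓)  101-11(✓)  10101-  111-11(✓)  11111-
size-2^2 implicants → 1-1-11
Unchecked terms (primes): -01111, -11110, 0-0111, 00-111, 000-10, 000001, 00011-, 0101-1, 011000, 1-1-11, 100101, 10101-, 11111-
Minterm coverage:
  m1 ⊆ 000001 [E]
  m2 ⊆ 000-10 [E]
  m6 ⊆ 000-10,00011-
  m7 ⊆ 0-0111,00-111,00011-
  m15 ⊆ -01111,00-111
  m23 ⊆ 0-0111,0101-1
  m24 ⊆ 011000 [E]
  m30 ⊆ -11110 [E]
  m42 ⊆ 10101- [E]
  m43 ⊆ 1-1-11,10101-
  m47 ⊆ -01111,1-1-11
  m59 ⊆ 1-1-11 [E]
  m62 ⊆ -11110,11111-
  m63 ⊆ 1-1-11,11111-
E = {-11110, 000-10, 000001, 011000, 1-1-11, 10101-}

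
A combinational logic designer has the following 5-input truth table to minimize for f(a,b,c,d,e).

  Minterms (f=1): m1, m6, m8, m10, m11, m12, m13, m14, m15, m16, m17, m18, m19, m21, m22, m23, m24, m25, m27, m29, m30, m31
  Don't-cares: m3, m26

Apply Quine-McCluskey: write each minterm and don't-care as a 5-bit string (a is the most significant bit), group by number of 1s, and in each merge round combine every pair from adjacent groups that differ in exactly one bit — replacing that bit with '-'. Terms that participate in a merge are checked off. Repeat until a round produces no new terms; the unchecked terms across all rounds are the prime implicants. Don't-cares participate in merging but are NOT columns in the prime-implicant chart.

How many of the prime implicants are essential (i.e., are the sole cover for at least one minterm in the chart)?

[col 0] 00001*, 00011*, 00110*, 01000*, 01010*, 01011*, 01100*, 01101*, 01110*, 01111*, 10000*, 10001*, 10010*, 10011*, 10101*, 10110*, 10111*, 11000*, 11001*, 11010*, 11011*, 11101*, 11110*, 11111*
[col 1] -0001*, -0011*, -0110*, -1000*, -1010*, -1011*, -1101*, -1110*, -1111*, 0-011*, 0-110*, 000-1*, 01-00*, 01-10*, 01-11*, 010-0*, 0101-*, 011-0*, 011-1*, 0110-*, 0111-*, 1-000*, 1-001*, 1-010*, 1-011*, 1-101*, 1-110*, 1-111*, 10-01*, 10-10*, 10-11*, 100-0*, 100-1*, 1000-*, 1001-*, 101-1*, 1011-*, 11-01*, 11-10*, 11-11*, 110-0*, 110-1*, 1100-*, 1101-*, 111-1*, 1111-*
[col 2] --011, --110, -00-1, -1-10*, -1-11*, -10-0, -101-*, -11-1, -111-*, 01--0, 01-1-*, 011--, 1--01*, 1--10*, 1--11*, 1-0-0*, 1-0-1*, 1-00-*, 1-01-*, 1-1-1*, 1-11-*, 10--1*, 10-1-*, 100--*, 11--1*, 11-1-*, 110--*
[col 3] -1-1-, 1---1, 1--1-, 1-0--
Prime implicants: --011, --110, -00-1, -1-1-, -10-0, -11-1, 01--0, 011--, 1---1, 1--1-, 1-0--
PI chart (minterm → PIs covering it):
  1 | -00-1  (sole → essential)
  6 | --110  (sole → essential)
  8 | -10-0,01--0
  10 | -1-1-,-10-0,01--0
  11 | --011,-1-1-
  12 | 01--0,011--
  13 | -11-1,011--
  14 | --110,-1-1-,01--0,011--
  15 | -1-1-,-11-1,011--
  16 | 1-0--  (sole → essential)
  17 | -00-1,1---1,1-0--
  18 | 1--1-,1-0--
  19 | --011,-00-1,1---1,1--1-,1-0--
  21 | 1---1  (sole → essential)
  22 | --110,1--1-
  23 | 1---1,1--1-
  24 | -10-0,1-0--
  25 | 1---1,1-0--
  27 | --011,-1-1-,1---1,1--1-,1-0--
  29 | -11-1,1---1
  30 | --110,-1-1-,1--1-
  31 | -1-1-,-11-1,1---1,1--1-
Essential prime implicants: --110, -00-1, 1---1, 1-0--

4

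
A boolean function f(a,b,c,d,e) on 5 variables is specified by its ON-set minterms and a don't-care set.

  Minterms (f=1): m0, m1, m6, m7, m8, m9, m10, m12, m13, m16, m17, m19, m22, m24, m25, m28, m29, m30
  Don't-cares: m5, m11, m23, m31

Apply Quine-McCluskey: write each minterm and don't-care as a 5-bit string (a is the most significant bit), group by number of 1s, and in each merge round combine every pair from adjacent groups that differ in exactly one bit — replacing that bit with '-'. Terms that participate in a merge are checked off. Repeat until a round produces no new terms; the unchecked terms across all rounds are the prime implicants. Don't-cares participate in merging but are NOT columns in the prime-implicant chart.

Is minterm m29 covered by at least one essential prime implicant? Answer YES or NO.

YES

Round 0: 00000✓ 00001✓ 00101✓ 00110✓ 00111✓ 01000✓ 01001✓ 01010✓ 01011✓ 01100✓ 01101✓ 10000✓ 10001✓ 10011✓ 10110✓ 10111✓ 11000✓ 11001✓ 11100✓ 11101✓ 11110✓ 11111✓
Round 1: -0000✓ -0001✓ -0110✓ -0111✓ -1000✓ -1001✓ -1100✓ -1101✓ 0-000✓ 0-001✓ 0-101✓ 00-01✓ 0000-✓ 001-1 0011-✓ 01-00✓ 01-01✓ 010-0✓ 010-1✓ 0100-✓ 0101-✓ 0110-✓ 1-000✓ 1-001✓ 1-110✓ 1-111✓ 10-11 100-1 1000-✓ 1011-✓ 11-00✓ 11-01✓ 1100-✓ 111-0✓ 111-1✓ 1110-✓ 1111-✓
Round 2: --000✓ --001✓ -000-✓ -011- -1-00✓ -1-01✓ -100-✓ -110-✓ 0--01 0-00-✓ 01-0-✓ 010-- 1-00-✓ 1-11- 11-0-✓ 111--
Round 3: --00- -1-0-
PIs = {--00-, -011-, -1-0-, 0--01, 001-1, 010--, 1-11-, 10-11, 100-1, 111--}
Coverage chart:
  m0: --00- ←essential
  m1: --00-,0--01
  m6: -011- ←essential
  m7: -011-,001-1
  m8: --00-,-1-0-,010--
  m9: --00-,-1-0-,0--01,010--
  m10: 010-- ←essential
  m12: -1-0- ←essential
  m13: -1-0-,0--01
  m16: --00- ←essential
  m17: --00-,100-1
  m19: 10-11,100-1
  m22: -011-,1-11-
  m24: --00-,-1-0-
  m25: --00-,-1-0-
  m28: -1-0-,111--
  m29: -1-0-,111--
  m30: 1-11-,111--
Essential: --00-, -011-, -1-0-, 010--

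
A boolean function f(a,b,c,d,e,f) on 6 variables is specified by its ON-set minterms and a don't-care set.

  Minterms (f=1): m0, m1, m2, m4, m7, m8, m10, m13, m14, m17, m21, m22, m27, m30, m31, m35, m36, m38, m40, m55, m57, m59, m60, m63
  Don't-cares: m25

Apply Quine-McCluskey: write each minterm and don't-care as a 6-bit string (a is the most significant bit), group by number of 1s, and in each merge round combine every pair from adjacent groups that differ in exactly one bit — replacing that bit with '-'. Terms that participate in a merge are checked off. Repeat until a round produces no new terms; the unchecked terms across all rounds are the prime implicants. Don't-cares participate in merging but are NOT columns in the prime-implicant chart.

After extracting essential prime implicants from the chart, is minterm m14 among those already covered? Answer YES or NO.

NO

[col 0] 000000*, 000001*, 000010*, 000100*, 000111, 001000*, 001010*, 001101, 001110*, 010001*, 010101*, 010110*, 011001*, 011011*, 011110*, 011111*, 100011, 100100*, 100110*, 101000*, 110111*, 111001*, 111011*, 111100, 111111*
[col 1] -00100, -01000, -11001*, -11011*, -11111*, 0-0001, 0-1110, 00-000*, 00-010*, 000-00, 0000-0*, 00000-, 001-10, 0010-0*, 01-001, 01-110, 010-01, 011-11*, 0110-1*, 01111-, 1001-0, 11-111, 111-11*, 1110-1*
[col 2] -11-11, -110-1, 00-0-0
Prime implicants: -00100, -01000, -11-11, -110-1, 0-0001, 0-1110, 00-0-0, 000-00, 00000-, 000111, 001-10, 001101, 01-001, 01-110, 010-01, 01111-, 100011, 1001-0, 11-111, 111100
PI chart (minterm → PIs covering it):
  0 | 00-0-0,000-00,00000-
  1 | 0-0001,00000-
  2 | 00-0-0  (sole → essential)
  4 | -00100,000-00
  7 | 000111  (sole → essential)
  8 | -01000,00-0-0
  10 | 00-0-0,001-10
  13 | 001101  (sole → essential)
  14 | 0-1110,001-10
  17 | 0-0001,01-001,010-01
  21 | 010-01  (sole → essential)
  22 | 01-110  (sole → essential)
  27 | -11-11,-110-1
  30 | 0-1110,01-110,01111-
  31 | -11-11,01111-
  35 | 100011  (sole → essential)
  36 | -00100,1001-0
  38 | 1001-0  (sole → essential)
  40 | -01000  (sole → essential)
  55 | 11-111  (sole → essential)
  57 | -110-1  (sole → essential)
  59 | -11-11,-110-1
  60 | 111100  (sole → essential)
  63 | -11-11,11-111
Essential prime implicants: -01000, -110-1, 00-0-0, 000111, 001101, 01-110, 010-01, 100011, 1001-0, 11-111, 111100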